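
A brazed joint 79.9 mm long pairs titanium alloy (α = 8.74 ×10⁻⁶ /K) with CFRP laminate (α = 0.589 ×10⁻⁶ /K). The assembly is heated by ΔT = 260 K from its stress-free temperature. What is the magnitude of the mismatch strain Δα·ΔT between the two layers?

Δα = |8.74 − 0.589|×10⁻⁶/K = 8.15×10⁻⁶/K.
Mismatch strain = Δα·ΔT = 8.15×10⁻⁶ × 260.0 = 2.12×10⁻³.

2.12×10⁻³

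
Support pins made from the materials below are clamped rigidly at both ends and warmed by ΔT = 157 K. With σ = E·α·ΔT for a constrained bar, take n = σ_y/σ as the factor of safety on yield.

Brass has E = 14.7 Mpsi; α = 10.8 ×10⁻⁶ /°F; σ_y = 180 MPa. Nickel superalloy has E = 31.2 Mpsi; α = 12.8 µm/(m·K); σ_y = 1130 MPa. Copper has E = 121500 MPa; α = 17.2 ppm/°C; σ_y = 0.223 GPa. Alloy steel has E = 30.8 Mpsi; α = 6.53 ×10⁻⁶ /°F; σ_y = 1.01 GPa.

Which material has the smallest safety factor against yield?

With everything in SI (GPa, ×10⁻⁶/K, MPa):
  brass: E = 101.4, α = 19.4, σ_y = 180.0 → σ = 309 MPa, n = 0.582
  nickel superalloy: E = 215.1, α = 12.8, σ_y = 1130 → σ = 432 MPa, n = 2.61
  copper: E = 121.5, α = 17.2, σ_y = 223.0 → σ = 328 MPa, n = 0.680
  alloy steel: E = 212.4, α = 11.8, σ_y = 1010 → σ = 392 MPa, n = 2.58
The minimum is brass at n = 0.582.

brass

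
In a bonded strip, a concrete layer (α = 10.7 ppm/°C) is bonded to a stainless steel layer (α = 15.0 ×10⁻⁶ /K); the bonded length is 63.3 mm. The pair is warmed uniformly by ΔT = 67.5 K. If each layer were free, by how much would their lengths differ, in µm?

Δα = |10.7 − 15.0|×10⁻⁶/K = 4.30×10⁻⁶/K.
ΔL_mismatch = Δα·L·ΔT = 4.30×10⁻⁶ × 63.3 mm × 67.5 K = 18.4 µm.

18.4 µm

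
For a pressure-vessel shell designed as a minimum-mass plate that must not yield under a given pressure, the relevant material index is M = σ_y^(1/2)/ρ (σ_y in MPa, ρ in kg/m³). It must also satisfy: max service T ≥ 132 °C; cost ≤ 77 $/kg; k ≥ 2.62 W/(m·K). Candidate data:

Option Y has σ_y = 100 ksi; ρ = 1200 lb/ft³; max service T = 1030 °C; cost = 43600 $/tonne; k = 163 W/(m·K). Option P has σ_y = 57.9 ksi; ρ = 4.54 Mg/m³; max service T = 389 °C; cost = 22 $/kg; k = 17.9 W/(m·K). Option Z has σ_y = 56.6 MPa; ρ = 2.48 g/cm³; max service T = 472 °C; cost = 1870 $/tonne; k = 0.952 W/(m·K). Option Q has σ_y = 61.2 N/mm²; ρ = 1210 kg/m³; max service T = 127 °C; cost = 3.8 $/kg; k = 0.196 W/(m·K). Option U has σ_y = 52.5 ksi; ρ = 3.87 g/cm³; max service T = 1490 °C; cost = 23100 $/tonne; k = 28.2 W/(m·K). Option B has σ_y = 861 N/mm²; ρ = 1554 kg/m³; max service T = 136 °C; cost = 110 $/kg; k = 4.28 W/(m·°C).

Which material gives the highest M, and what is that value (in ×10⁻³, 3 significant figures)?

option U, M = 4.92×10⁻³

Screen on constraints: max service T ≥ 132 °C; cost ≤ 77 $/kg; k ≥ 2.62 W/(m·K). Survivors: option Y, option P, option U.
Normalizing units and computing the index:
  option Y: σ_y = 689.5 MPa, ρ = 19220 kg/m³
  option P: σ_y = 399.2 MPa, ρ = 4540 kg/m³
  option U: σ_y = 362.0 MPa, ρ = 3870 kg/m³
  option U: M = 4.92×10⁻³
  option P: M = 4.40×10⁻³
  option Y: M = 1.37×10⁻³
Option U ranks first.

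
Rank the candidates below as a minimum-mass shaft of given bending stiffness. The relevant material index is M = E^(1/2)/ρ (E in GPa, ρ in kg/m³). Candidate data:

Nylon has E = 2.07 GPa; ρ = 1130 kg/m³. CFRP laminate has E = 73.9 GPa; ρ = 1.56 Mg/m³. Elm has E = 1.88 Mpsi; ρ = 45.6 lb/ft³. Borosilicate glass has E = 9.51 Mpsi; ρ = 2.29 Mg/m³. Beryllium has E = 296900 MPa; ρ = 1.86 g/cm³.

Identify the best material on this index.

Convert each candidate to consistent units, then evaluate M:
  nylon: E = 2.070 GPa, ρ = 1130 kg/m³
  CFRP laminate: E = 73.90 GPa, ρ = 1560 kg/m³
  elm: E = 12.96 GPa, ρ = 730.4 kg/m³
  borosilicate glass: E = 65.57 GPa, ρ = 2290 kg/m³
  beryllium: E = 296.9 GPa, ρ = 1860 kg/m³
  beryllium: M = 9.26×10⁻³
  CFRP laminate: M = 5.51×10⁻³
  elm: M = 4.93×10⁻³
  borosilicate glass: M = 3.54×10⁻³
  nylon: M = 1.27×10⁻³
Beryllium has the largest M.

beryllium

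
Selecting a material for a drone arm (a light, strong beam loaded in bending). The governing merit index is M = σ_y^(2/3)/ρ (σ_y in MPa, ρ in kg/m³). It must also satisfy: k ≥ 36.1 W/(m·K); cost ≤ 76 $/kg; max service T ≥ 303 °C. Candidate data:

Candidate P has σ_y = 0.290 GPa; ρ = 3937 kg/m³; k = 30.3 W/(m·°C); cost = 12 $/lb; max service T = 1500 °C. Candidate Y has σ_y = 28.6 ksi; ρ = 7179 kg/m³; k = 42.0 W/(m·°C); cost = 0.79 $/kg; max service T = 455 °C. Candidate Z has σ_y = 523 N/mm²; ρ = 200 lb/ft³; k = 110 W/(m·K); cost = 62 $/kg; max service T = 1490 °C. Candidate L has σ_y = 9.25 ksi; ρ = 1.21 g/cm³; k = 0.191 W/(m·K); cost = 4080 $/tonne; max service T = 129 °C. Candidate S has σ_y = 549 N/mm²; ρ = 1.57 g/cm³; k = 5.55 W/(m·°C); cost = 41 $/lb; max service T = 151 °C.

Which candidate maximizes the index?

Screen on constraints: k ≥ 36.1 W/(m·K); cost ≤ 76 $/kg; max service T ≥ 303 °C. Survivors: candidate Y, candidate Z.
Normalizing units and computing the index:
  candidate Y: σ_y = 197.2 MPa, ρ = 7179 kg/m³
  candidate Z: σ_y = 523.0 MPa, ρ = 3204 kg/m³
  candidate Z: M = 20.3×10⁻³
  candidate Y: M = 4.72×10⁻³
The maximum is for candidate Z.

candidate Z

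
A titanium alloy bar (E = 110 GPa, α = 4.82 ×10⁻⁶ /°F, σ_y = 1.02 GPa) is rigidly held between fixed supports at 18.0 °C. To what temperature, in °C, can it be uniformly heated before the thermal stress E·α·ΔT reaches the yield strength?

α = 4.82×10⁻⁶/°F × 9/5 = 8.68×10⁻⁶/K.
σ_y = 1.02 GPa = 1020 MPa.
E·α·ΔT = 1020 MPa ⇒ ΔT = 1020 / (110.0×10³ × 8.68×10⁻⁶) = 1069 K.
T = 18.0 + 1069 = 1087 °C.

1090 °C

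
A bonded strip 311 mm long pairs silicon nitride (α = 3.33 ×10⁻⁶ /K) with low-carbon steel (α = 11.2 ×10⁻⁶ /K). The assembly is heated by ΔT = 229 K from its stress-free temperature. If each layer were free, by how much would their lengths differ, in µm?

Δα = |3.33 − 11.2|×10⁻⁶/K = 7.87×10⁻⁶/K.
ΔL_mismatch = Δα·L·ΔT = 7.87×10⁻⁶ × 311.0 mm × 229.0 K = 560 µm.

560 µm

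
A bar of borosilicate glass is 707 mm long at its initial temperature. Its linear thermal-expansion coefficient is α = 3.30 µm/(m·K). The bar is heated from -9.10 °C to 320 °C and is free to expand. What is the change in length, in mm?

ΔT = 320 − (-9.10) = 329.1 K.
ΔL = α·L₀·ΔT = 3.30×10⁻⁶ × 707 mm × 329.1 K = 0.768 mm.

0.768 mm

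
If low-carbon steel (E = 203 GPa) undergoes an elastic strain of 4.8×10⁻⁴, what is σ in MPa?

97.4 MPa

σ = E·ε = 203000 MPa × 4.8×10⁻⁴ = 97.4 MPa.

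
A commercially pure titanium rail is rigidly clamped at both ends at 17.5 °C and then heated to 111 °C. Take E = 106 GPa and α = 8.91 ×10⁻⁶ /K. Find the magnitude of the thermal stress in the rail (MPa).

ΔT = 93.50 K. Constrained thermal stress σ = E·α·ΔT = 106.0×10³ MPa × 8.91×10⁻⁶ × 93.50 = 88.3 MPa (compressive).

88.3 MPa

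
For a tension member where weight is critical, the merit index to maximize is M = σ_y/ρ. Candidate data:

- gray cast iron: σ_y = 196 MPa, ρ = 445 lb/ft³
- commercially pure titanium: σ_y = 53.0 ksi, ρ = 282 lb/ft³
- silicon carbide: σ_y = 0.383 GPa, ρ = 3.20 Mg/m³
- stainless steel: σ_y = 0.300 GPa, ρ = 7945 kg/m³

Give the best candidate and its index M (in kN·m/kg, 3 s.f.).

Convert each candidate to consistent units, then evaluate M:
  gray cast iron: σ_y = 196.0 MPa, ρ = 7128 kg/m³
  commercially pure titanium: σ_y = 365.4 MPa, ρ = 4517 kg/m³
  silicon carbide: σ_y = 383.0 MPa, ρ = 3200 kg/m³
  stainless steel: σ_y = 300.0 MPa, ρ = 7945 kg/m³
  silicon carbide: M = 120 kN·m/kg
  commercially pure titanium: M = 80.9 kN·m/kg
  stainless steel: M = 37.8 kN·m/kg
  gray cast iron: M = 27.5 kN·m/kg
The maximum is for silicon carbide.

silicon carbide, M = 120 kN·m/kg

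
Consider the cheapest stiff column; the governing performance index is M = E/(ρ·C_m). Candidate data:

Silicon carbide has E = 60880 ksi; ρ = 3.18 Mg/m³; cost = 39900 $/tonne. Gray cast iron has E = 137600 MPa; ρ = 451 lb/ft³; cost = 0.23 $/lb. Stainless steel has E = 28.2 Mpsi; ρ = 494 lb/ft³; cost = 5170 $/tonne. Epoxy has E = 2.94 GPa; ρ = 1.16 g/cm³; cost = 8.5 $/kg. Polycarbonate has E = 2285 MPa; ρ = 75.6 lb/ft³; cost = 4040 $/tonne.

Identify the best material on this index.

Normalizing units and computing the index:
  silicon carbide: E = 419.8 GPa, ρ = 3180 kg/m³, cost = 39.90 $/kg
  gray cast iron: E = 137.6 GPa, ρ = 7224 kg/m³, cost = 0.5071 $/kg
  stainless steel: E = 194.4 GPa, ρ = 7913 kg/m³, cost = 5.170 $/kg
  epoxy: E = 2.940 GPa, ρ = 1160 kg/m³, cost = 8.500 $/kg
  polycarbonate: E = 2.285 GPa, ρ = 1211 kg/m³, cost = 4.040 $/kg
  gray cast iron: M = 37.6 MN·m per $
  stainless steel: M = 4.75 MN·m per $
  silicon carbide: M = 3.31 MN·m per $
  polycarbonate: M = 0.467 MN·m per $
  epoxy: M = 0.298 MN·m per $
Highest index: gray cast iron.

gray cast iron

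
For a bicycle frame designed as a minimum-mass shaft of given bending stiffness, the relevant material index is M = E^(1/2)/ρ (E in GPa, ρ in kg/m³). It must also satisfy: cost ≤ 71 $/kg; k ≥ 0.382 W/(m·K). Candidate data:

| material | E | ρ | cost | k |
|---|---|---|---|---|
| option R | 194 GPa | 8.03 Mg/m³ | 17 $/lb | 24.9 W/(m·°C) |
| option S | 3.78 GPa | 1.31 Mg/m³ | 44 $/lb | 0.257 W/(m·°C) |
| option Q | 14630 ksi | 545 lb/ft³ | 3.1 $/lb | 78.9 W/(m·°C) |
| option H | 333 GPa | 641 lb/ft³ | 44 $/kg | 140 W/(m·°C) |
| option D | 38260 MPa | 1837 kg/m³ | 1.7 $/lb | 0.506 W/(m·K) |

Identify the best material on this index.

option D

Screen on constraints: cost ≤ 71 $/kg; k ≥ 0.382 W/(m·K). Survivors: option R, option Q, option H, option D.
Putting every candidate on a common basis:
  option R: E = 194.0 GPa, ρ = 8030 kg/m³
  option Q: E = 100.9 GPa, ρ = 8730 kg/m³
  option H: E = 333.0 GPa, ρ = 10270 kg/m³
  option D: E = 38.26 GPa, ρ = 1837 kg/m³
  option D: M = 3.37×10⁻³
  option H: M = 1.78×10⁻³
  option R: M = 1.73×10⁻³
  option Q: M = 1.15×10⁻³
Option D ranks first.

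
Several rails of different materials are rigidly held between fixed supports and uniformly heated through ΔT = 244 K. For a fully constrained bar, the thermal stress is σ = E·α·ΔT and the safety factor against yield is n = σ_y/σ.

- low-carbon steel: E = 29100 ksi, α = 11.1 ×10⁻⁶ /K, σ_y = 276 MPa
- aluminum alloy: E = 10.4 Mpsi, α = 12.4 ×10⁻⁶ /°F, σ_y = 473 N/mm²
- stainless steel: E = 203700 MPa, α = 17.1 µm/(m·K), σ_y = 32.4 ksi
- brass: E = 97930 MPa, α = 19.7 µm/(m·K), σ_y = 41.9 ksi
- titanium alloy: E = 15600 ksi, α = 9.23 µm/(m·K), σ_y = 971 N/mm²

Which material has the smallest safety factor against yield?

With everything in SI (GPa, ×10⁻⁶/K, MPa):
  low-carbon steel: E = 200.6, α = 11.1, σ_y = 276.0 → σ = 543 MPa, n = 0.508
  aluminum alloy: E = 71.71, α = 22.3, σ_y = 473.0 → σ = 391 MPa, n = 1.21
  stainless steel: E = 203.7, α = 17.1, σ_y = 223.4 → σ = 850 MPa, n = 0.263
  brass: E = 97.93, α = 19.7, σ_y = 288.9 → σ = 471 MPa, n = 0.614
  titanium alloy: E = 107.6, α = 9.23, σ_y = 971.0 → σ = 242 MPa, n = 4.01
Stainless steel has the lowest safety factor, n = 0.263.

stainless steel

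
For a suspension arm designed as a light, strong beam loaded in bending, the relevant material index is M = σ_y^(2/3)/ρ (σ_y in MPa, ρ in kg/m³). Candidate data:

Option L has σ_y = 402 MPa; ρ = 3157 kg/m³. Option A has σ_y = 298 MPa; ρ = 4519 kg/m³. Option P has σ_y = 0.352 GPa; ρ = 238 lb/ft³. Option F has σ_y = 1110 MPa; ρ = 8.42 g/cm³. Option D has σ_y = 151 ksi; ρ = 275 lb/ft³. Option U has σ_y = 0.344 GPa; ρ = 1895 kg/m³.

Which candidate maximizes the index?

Convert each candidate to consistent units, then evaluate M:
  option L: σ_y = 402.0 MPa, ρ = 3157 kg/m³
  option A: σ_y = 298.0 MPa, ρ = 4519 kg/m³
  option P: σ_y = 352.0 MPa, ρ = 3812 kg/m³
  option F: σ_y = 1110 MPa, ρ = 8420 kg/m³
  option D: σ_y = 1041 MPa, ρ = 4405 kg/m³
  option U: σ_y = 344.0 MPa, ρ = 1895 kg/m³
  option U: M = 25.9×10⁻³
  option D: M = 23.3×10⁻³
  option L: M = 17.3×10⁻³
  option P: M = 13.1×10⁻³
  option F: M = 12.7×10⁻³
  option A: M = 9.87×10⁻³
Option U has the largest M.

option U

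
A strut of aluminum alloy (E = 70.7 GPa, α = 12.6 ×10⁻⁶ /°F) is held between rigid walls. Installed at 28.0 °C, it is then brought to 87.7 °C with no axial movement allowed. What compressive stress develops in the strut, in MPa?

95.7 MPa

α = 12.6×10⁻⁶/°F × 9/5 = 22.7×10⁻⁶/K.
ΔT = 59.70 K. Constrained thermal stress σ = E·α·ΔT = 70.70×10³ MPa × 22.7×10⁻⁶ × 59.70 = 95.7 MPa (compressive).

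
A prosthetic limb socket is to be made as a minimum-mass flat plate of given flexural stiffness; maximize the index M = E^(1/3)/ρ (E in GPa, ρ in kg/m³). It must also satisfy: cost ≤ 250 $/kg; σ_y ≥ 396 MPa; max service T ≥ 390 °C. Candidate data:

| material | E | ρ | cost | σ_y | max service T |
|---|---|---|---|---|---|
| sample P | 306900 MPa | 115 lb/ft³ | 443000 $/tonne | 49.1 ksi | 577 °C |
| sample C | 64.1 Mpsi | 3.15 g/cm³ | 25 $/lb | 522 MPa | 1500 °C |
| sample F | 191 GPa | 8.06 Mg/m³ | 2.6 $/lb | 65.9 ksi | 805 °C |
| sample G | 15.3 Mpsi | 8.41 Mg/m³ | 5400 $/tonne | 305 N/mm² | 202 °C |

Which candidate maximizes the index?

Screen on constraints: cost ≤ 250 $/kg; σ_y ≥ 396 MPa; max service T ≥ 390 °C. Survivors: sample C, sample F.
Convert each candidate to consistent units, then evaluate M:
  sample C: E = 442.0 GPa, ρ = 3150 kg/m³
  sample F: E = 191.0 GPa, ρ = 8060 kg/m³
  sample C: M = 2.42×10⁻³
  sample F: M = 0.715×10⁻³
The maximum is for sample C.

sample C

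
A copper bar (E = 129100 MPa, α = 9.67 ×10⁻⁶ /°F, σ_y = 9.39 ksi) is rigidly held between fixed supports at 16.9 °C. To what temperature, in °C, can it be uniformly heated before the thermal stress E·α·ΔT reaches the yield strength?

E = 129100 MPa = 129.1 GPa.
α = 9.67×10⁻⁶/°F × 9/5 = 17.4×10⁻⁶/K.
σ_y = 9.39 ksi = 64.74 MPa.
E·α·ΔT = 64.74 MPa ⇒ ΔT = 64.74 / (129.1×10³ × 17.4×10⁻⁶) = 28.81 K.
T = 16.9 + 28.81 = 45.71 °C.

45.7 °C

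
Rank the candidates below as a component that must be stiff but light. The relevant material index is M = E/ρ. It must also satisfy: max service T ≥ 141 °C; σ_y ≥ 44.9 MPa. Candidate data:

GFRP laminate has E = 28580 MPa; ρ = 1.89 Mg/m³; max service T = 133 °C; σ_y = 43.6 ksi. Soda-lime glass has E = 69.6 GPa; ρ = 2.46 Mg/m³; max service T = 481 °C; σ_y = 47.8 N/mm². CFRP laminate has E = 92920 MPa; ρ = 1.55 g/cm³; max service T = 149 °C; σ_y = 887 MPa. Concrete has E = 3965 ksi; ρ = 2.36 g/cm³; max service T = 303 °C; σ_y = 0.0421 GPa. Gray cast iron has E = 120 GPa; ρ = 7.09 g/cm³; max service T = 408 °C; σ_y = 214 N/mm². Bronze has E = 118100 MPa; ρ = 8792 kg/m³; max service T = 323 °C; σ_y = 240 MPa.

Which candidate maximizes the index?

CFRP laminate

Screen on constraints: max service T ≥ 141 °C; σ_y ≥ 44.9 MPa. Survivors: soda-lime glass, CFRP laminate, gray cast iron, bronze.
After converting to SI:
  soda-lime glass: E = 69.60 GPa, ρ = 2460 kg/m³
  CFRP laminate: E = 92.92 GPa, ρ = 1550 kg/m³
  gray cast iron: E = 120.0 GPa, ρ = 7090 kg/m³
  bronze: E = 118.1 GPa, ρ = 8792 kg/m³
  CFRP laminate: M = 59.9 MN·m/kg
  soda-lime glass: M = 28.3 MN·m/kg
  gray cast iron: M = 16.9 MN·m/kg
  bronze: M = 13.4 MN·m/kg
CFRP laminate ranks first.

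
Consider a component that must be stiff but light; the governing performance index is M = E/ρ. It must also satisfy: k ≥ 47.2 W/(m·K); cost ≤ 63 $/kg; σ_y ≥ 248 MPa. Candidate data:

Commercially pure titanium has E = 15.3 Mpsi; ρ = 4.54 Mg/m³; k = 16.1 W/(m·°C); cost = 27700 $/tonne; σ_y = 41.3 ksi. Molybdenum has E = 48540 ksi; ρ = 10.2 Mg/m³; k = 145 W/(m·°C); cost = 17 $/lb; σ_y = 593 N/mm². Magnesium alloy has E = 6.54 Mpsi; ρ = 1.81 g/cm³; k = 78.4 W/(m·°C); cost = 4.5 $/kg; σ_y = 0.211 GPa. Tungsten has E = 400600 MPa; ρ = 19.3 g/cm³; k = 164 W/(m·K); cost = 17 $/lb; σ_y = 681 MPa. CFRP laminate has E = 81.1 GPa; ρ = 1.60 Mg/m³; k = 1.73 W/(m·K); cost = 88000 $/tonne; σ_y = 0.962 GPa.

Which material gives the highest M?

molybdenum

Screen on constraints: k ≥ 47.2 W/(m·K); cost ≤ 63 $/kg; σ_y ≥ 248 MPa. Survivors: molybdenum, tungsten.
Putting every candidate on a common basis:
  molybdenum: E = 334.7 GPa, ρ = 10200 kg/m³
  tungsten: E = 400.6 GPa, ρ = 19300 kg/m³
  molybdenum: M = 32.8 MN·m/kg
  tungsten: M = 20.8 MN·m/kg
Molybdenum ranks first.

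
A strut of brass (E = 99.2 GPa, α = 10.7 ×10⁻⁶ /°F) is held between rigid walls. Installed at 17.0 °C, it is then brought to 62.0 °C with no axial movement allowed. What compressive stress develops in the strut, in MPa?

86.0 MPa

α = 10.7×10⁻⁶/°F × 9/5 = 19.3×10⁻⁶/K.
ΔT = 45.00 K. Constrained thermal stress σ = E·α·ΔT = 99.20×10³ MPa × 19.3×10⁻⁶ × 45.00 = 86.0 MPa (compressive).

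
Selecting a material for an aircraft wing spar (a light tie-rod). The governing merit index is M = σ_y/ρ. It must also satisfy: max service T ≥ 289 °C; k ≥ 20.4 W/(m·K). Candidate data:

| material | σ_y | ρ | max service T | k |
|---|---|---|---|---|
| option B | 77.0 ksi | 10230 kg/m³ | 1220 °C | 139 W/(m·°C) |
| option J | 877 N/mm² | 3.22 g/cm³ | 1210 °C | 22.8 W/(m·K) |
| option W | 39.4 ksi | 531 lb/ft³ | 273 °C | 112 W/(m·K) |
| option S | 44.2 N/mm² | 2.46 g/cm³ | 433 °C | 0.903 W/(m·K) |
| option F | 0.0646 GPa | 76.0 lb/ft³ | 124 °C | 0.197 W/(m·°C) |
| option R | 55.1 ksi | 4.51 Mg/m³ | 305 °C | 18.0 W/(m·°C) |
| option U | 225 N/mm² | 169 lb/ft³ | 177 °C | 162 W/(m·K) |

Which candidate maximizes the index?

option J

Screen on constraints: max service T ≥ 289 °C; k ≥ 20.4 W/(m·K). Survivors: option B, option J.
After converting to SI:
  option B: σ_y = 530.9 MPa, ρ = 10230 kg/m³
  option J: σ_y = 877.0 MPa, ρ = 3220 kg/m³
  option J: M = 272 kN·m/kg
  option B: M = 51.9 kN·m/kg
Option J has the largest M.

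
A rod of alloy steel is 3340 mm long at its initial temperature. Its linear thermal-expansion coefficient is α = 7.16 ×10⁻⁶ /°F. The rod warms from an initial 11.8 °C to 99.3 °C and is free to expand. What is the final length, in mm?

3343.8 mm

Convert α: 7.16×10⁻⁶/°F × (9/5) = 12.9×10⁻⁶/K.
ΔT = 99.3 − 11.8 = 87.50 K.
ΔL = α·L₀·ΔT = 12.9×10⁻⁶ × 3340 mm × 87.50 K = 3.77 mm.
L = L₀ + ΔL = 3340 + 3.77 = 3343.8 mm.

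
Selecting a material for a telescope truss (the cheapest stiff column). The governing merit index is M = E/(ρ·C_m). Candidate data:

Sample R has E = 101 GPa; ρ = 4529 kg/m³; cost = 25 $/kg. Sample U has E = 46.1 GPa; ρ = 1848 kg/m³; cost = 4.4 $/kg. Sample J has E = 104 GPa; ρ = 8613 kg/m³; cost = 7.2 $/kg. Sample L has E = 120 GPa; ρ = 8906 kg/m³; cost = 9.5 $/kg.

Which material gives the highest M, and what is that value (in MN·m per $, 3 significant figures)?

sample U, M = 5.67 MN·m per $

Computing M directly (units already consistent):
  sample U: M = 5.67 MN·m per $
  sample J: M = 1.68 MN·m per $
  sample L: M = 1.42 MN·m per $
  sample R: M = 0.892 MN·m per $
The maximum is for sample U.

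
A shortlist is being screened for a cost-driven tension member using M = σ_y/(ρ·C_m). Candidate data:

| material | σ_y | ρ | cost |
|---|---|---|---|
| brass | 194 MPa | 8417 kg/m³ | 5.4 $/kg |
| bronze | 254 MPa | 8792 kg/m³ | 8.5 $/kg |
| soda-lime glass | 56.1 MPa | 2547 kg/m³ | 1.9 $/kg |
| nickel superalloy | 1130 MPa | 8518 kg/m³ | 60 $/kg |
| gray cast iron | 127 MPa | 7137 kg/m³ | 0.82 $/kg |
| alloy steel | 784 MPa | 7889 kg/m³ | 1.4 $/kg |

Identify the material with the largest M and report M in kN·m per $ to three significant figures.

alloy steel, M = 71.0 kN·m per $

Per-candidate index values:
  alloy steel: M = 71.0 kN·m per $
  gray cast iron: M = 21.7 kN·m per $
  soda-lime glass: M = 11.6 kN·m per $
  brass: M = 4.27 kN·m per $
  bronze: M = 3.40 kN·m per $
  nickel superalloy: M = 2.21 kN·m per $
Highest index: alloy steel.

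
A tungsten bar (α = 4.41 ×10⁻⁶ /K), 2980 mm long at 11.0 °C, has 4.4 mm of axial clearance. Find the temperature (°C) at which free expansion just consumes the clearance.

α·L₀·ΔT = 4.4 mm ⇒ ΔT = 4.4 / (4.41×10⁻⁶ × 2980.0) = 334.8 K.
T = 11.0 + 334.8 = 345.8 °C.

346 °C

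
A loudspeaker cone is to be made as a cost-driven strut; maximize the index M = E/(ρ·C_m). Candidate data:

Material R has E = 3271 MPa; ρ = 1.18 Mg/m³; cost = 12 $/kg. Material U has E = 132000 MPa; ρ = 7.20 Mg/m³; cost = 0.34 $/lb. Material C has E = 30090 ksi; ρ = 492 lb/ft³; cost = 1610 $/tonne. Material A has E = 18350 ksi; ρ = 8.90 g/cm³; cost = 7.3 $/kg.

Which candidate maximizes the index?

In SI units:
  material R: E = 3.271 GPa, ρ = 1180 kg/m³, cost = 12.00 $/kg
  material U: E = 132.0 GPa, ρ = 7200 kg/m³, cost = 0.7496 $/kg
  material C: E = 207.5 GPa, ρ = 7881 kg/m³, cost = 1.610 $/kg
  material A: E = 126.5 GPa, ρ = 8900 kg/m³, cost = 7.300 $/kg
  material U: M = 24.5 MN·m per $
  material C: M = 16.4 MN·m per $
  material A: M = 1.95 MN·m per $
  material R: M = 0.231 MN·m per $
Material U has the largest M.

material U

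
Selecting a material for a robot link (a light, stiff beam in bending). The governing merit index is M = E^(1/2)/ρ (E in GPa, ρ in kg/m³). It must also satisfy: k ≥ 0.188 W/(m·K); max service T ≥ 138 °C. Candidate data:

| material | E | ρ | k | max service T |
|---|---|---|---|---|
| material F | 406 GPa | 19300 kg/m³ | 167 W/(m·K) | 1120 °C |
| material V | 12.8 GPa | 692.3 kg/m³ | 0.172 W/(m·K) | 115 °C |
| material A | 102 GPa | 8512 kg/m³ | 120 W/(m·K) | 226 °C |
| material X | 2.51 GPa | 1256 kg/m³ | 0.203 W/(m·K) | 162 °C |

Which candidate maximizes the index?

material X

Screen on constraints: k ≥ 0.188 W/(m·K); max service T ≥ 138 °C. Survivors: material F, material A, material X.
Evaluate M for each candidate:
  material X: M = 1.26×10⁻³
  material A: M = 1.19×10⁻³
  material F: M = 1.04×10⁻³
The maximum is for material X.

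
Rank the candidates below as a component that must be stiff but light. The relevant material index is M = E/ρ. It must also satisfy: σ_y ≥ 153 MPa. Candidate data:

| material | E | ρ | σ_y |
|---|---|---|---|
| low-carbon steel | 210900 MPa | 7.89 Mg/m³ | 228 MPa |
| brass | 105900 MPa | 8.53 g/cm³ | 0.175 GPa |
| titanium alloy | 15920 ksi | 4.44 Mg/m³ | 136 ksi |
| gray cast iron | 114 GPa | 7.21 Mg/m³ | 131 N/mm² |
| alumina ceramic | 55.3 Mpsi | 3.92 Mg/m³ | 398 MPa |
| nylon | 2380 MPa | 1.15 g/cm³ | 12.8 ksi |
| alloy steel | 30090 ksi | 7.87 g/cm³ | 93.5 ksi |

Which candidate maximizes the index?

alumina ceramic

Screen on constraints: σ_y ≥ 153 MPa. Survivors: low-carbon steel, brass, titanium alloy, alumina ceramic, alloy steel.
Convert each candidate to consistent units, then evaluate M:
  low-carbon steel: E = 210.9 GPa, ρ = 7890 kg/m³
  brass: E = 105.9 GPa, ρ = 8530 kg/m³
  titanium alloy: E = 109.8 GPa, ρ = 4440 kg/m³
  alumina ceramic: E = 381.3 GPa, ρ = 3920 kg/m³
  alloy steel: E = 207.5 GPa, ρ = 7870 kg/m³
  alumina ceramic: M = 97.3 MN·m/kg
  low-carbon steel: M = 26.7 MN·m/kg
  alloy steel: M = 26.4 MN·m/kg
  titanium alloy: M = 24.7 MN·m/kg
  brass: M = 12.4 MN·m/kg
The maximum is for alumina ceramic.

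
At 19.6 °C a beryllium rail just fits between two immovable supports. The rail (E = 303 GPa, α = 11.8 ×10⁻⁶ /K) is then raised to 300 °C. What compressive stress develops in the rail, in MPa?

1000 MPa

ΔT = 280.4 K. Constrained thermal stress σ = E·α·ΔT = 303.0×10³ MPa × 11.8×10⁻⁶ × 280.4 = 1000 MPa (compressive).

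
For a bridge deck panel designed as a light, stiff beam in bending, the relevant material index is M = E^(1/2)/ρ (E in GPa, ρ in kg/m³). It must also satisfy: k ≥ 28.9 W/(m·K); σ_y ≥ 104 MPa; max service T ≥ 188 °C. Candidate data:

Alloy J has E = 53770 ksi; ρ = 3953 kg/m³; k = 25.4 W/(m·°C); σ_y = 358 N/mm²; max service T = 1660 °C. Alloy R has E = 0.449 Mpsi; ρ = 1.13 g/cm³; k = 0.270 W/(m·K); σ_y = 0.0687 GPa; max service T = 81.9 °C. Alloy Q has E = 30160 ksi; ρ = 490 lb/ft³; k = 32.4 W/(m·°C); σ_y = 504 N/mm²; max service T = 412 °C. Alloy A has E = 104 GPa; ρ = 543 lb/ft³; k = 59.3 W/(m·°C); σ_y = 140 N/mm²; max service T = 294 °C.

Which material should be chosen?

alloy Q

Screen on constraints: k ≥ 28.9 W/(m·K); σ_y ≥ 104 MPa; max service T ≥ 188 °C. Survivors: alloy Q, alloy A.
In SI units:
  alloy Q: E = 207.9 GPa, ρ = 7849 kg/m³
  alloy A: E = 104.0 GPa, ρ = 8698 kg/m³
  alloy Q: M = 1.84×10⁻³
  alloy A: M = 1.17×10⁻³
Alloy Q has the largest M.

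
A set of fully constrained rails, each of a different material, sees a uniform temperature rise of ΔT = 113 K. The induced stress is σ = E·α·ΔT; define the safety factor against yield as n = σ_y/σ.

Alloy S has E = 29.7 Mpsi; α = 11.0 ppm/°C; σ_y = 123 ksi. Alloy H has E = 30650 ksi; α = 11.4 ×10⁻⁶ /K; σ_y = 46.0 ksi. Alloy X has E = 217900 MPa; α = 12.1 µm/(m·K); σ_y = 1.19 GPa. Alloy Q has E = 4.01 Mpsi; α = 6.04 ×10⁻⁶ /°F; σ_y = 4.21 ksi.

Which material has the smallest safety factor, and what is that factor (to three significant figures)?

alloy Q, n = 0.855

Per material, after unit conversion:
  alloy S: E = 204.8, α = 11.0, σ_y = 848.1 → σ = 255 MPa, n = 3.33
  alloy H: E = 211.3, α = 11.4, σ_y = 317.2 → σ = 272 MPa, n = 1.17
  alloy X: E = 217.9, α = 12.1, σ_y = 1190 → σ = 298 MPa, n = 3.99
  alloy Q: E = 27.65, α = 10.9, σ_y = 29.03 → σ = 34.0 MPa, n = 0.855
The minimum is alloy Q at n = 0.855.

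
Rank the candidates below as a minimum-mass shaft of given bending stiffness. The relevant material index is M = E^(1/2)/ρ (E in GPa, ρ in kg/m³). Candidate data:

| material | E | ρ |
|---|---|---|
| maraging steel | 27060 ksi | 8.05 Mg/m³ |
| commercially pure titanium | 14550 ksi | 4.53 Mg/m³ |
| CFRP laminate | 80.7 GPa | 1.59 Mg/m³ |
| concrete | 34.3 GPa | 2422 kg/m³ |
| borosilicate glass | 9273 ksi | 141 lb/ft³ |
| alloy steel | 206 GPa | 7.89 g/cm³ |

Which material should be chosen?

CFRP laminate

Putting every candidate on a common basis:
  maraging steel: E = 186.6 GPa, ρ = 8050 kg/m³
  commercially pure titanium: E = 100.3 GPa, ρ = 4530 kg/m³
  CFRP laminate: E = 80.70 GPa, ρ = 1590 kg/m³
  concrete: E = 34.30 GPa, ρ = 2422 kg/m³
  borosilicate glass: E = 63.94 GPa, ρ = 2259 kg/m³
  alloy steel: E = 206.0 GPa, ρ = 7890 kg/m³
  CFRP laminate: M = 5.65×10⁻³
  borosilicate glass: M = 3.54×10⁻³
  concrete: M = 2.42×10⁻³
  commercially pure titanium: M = 2.21×10⁻³
  alloy steel: M = 1.82×10⁻³
  maraging steel: M = 1.70×10⁻³
CFRP laminate ranks first.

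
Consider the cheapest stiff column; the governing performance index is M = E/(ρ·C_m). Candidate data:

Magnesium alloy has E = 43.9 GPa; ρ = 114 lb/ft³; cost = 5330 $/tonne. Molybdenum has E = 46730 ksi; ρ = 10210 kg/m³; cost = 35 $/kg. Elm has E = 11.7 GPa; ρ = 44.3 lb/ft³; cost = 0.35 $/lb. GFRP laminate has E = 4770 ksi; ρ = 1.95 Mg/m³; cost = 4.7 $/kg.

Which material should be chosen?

Putting every candidate on a common basis:
  magnesium alloy: E = 43.90 GPa, ρ = 1826 kg/m³, cost = 5.330 $/kg
  molybdenum: E = 322.2 GPa, ρ = 10210 kg/m³, cost = 35.00 $/kg
  elm: E = 11.70 GPa, ρ = 709.6 kg/m³, cost = 0.7716 $/kg
  GFRP laminate: E = 32.89 GPa, ρ = 1950 kg/m³, cost = 4.700 $/kg
  elm: M = 21.4 MN·m per $
  magnesium alloy: M = 4.51 MN·m per $
  GFRP laminate: M = 3.59 MN·m per $
  molybdenum: M = 0.902 MN·m per $
The maximum is for elm.

elm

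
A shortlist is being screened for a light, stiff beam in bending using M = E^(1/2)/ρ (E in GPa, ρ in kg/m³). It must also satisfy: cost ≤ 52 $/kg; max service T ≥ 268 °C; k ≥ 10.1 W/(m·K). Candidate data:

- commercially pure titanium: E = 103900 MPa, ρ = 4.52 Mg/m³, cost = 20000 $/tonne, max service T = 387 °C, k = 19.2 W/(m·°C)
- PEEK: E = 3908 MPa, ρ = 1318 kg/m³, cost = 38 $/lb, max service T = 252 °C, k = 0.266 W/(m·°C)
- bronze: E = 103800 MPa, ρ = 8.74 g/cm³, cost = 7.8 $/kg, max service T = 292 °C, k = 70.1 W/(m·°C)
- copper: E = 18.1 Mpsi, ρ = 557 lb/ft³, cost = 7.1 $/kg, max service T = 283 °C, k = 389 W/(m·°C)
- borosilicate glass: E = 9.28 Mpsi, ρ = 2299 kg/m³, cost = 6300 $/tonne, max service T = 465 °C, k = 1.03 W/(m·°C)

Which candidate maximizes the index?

commercially pure titanium

Screen on constraints: cost ≤ 52 $/kg; max service T ≥ 268 °C; k ≥ 10.1 W/(m·K). Survivors: commercially pure titanium, bronze, copper.
In SI units:
  commercially pure titanium: E = 103.9 GPa, ρ = 4520 kg/m³
  bronze: E = 103.8 GPa, ρ = 8740 kg/m³
  copper: E = 124.8 GPa, ρ = 8922 kg/m³
  commercially pure titanium: M = 2.26×10⁻³
  copper: M = 1.25×10⁻³
  bronze: M = 1.17×10⁻³
Commercially pure titanium has the largest M.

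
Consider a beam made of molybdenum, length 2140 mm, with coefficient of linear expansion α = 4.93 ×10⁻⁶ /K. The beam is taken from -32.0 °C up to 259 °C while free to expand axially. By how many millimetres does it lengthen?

ΔT = 259 − (-32.0) = 291.0 K.
ΔL = α·L₀·ΔT = 4.93×10⁻⁶ × 2140 mm × 291.0 K = 3.07 mm.

3.07 mm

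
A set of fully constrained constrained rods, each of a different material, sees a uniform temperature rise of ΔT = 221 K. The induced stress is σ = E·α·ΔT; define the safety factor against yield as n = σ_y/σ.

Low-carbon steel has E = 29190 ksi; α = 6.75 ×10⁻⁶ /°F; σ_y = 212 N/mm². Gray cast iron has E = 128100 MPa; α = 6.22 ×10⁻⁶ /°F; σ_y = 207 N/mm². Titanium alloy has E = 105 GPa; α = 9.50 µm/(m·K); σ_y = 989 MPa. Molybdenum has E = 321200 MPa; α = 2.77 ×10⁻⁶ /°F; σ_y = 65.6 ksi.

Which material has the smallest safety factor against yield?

Per material, after unit conversion:
  low-carbon steel: E = 201.3, α = 12.1, σ_y = 212.0 → σ = 540 MPa, n = 0.392
  gray cast iron: E = 128.1, α = 11.2, σ_y = 207.0 → σ = 317 MPa, n = 0.653
  titanium alloy: E = 105.0, α = 9.50, σ_y = 989.0 → σ = 220 MPa, n = 4.49
  molybdenum: E = 321.2, α = 4.99, σ_y = 452.3 → σ = 354 MPa, n = 1.28
The minimum is low-carbon steel at n = 0.392.

low-carbon steel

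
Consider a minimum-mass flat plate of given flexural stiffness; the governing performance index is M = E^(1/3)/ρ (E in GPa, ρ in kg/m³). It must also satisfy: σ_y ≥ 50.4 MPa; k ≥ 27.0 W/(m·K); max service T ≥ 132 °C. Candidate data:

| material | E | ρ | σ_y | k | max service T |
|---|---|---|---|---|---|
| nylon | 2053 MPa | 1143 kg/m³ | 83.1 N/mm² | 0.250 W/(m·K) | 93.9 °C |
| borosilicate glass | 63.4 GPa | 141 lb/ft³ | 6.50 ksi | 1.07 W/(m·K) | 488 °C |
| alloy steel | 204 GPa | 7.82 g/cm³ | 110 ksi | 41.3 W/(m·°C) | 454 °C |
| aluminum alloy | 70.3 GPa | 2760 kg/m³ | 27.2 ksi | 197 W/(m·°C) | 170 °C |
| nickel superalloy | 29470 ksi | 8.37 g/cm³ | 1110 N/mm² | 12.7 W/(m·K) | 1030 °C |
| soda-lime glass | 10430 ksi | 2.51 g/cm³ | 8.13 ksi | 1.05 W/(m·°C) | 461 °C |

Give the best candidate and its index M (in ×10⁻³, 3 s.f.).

Screen on constraints: σ_y ≥ 50.4 MPa; k ≥ 27.0 W/(m·K); max service T ≥ 132 °C. Survivors: alloy steel, aluminum alloy.
After converting to SI:
  alloy steel: E = 204.0 GPa, ρ = 7820 kg/m³
  aluminum alloy: E = 70.30 GPa, ρ = 2760 kg/m³
  aluminum alloy: M = 1.50×10⁻³
  alloy steel: M = 0.753×10⁻³
Aluminum alloy ranks first.

aluminum alloy, M = 1.50×10⁻³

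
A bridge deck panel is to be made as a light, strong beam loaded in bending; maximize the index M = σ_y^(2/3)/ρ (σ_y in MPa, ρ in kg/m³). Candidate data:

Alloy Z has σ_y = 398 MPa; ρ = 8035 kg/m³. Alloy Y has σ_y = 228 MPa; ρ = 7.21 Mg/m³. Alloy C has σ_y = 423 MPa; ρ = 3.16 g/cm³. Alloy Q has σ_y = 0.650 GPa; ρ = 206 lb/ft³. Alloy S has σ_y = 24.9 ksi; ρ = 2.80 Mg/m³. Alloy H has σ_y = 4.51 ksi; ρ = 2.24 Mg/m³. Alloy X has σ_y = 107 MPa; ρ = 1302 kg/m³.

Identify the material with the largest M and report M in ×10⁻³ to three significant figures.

alloy Q, M = 22.7×10⁻³

Normalizing units and computing the index:
  alloy Z: σ_y = 398.0 MPa, ρ = 8035 kg/m³
  alloy Y: σ_y = 228.0 MPa, ρ = 7210 kg/m³
  alloy C: σ_y = 423.0 MPa, ρ = 3160 kg/m³
  alloy Q: σ_y = 650.0 MPa, ρ = 3300 kg/m³
  alloy S: σ_y = 171.7 MPa, ρ = 2800 kg/m³
  alloy H: σ_y = 31.10 MPa, ρ = 2240 kg/m³
  alloy X: σ_y = 107.0 MPa, ρ = 1302 kg/m³
  alloy Q: M = 22.7×10⁻³
  alloy C: M = 17.8×10⁻³
  alloy X: M = 17.3×10⁻³
  alloy S: M = 11.0×10⁻³
  alloy Z: M = 6.73×10⁻³
  alloy Y: M = 5.18×10⁻³
  alloy H: M = 4.41×10⁻³
Highest index: alloy Q.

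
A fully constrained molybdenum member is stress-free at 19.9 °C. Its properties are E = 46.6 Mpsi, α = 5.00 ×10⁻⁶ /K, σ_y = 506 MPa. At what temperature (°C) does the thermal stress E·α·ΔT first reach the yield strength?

335 °C

E = 46.6 Mpsi = 321.3 GPa.
E·α·ΔT = 506.0 MPa ⇒ ΔT = 506.0 / (321.3×10³ × 5.00×10⁻⁶) = 315.0 K.
T = 19.9 + 315.0 = 334.9 °C.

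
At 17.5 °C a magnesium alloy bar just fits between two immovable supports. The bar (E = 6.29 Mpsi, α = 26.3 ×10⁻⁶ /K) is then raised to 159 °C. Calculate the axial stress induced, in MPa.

E = 6.29 Mpsi = 43.37 GPa.
ΔT = 141.5 K. Constrained thermal stress σ = E·α·ΔT = 43.37×10³ MPa × 26.3×10⁻⁶ × 141.5 = 161 MPa (compressive).

161 MPa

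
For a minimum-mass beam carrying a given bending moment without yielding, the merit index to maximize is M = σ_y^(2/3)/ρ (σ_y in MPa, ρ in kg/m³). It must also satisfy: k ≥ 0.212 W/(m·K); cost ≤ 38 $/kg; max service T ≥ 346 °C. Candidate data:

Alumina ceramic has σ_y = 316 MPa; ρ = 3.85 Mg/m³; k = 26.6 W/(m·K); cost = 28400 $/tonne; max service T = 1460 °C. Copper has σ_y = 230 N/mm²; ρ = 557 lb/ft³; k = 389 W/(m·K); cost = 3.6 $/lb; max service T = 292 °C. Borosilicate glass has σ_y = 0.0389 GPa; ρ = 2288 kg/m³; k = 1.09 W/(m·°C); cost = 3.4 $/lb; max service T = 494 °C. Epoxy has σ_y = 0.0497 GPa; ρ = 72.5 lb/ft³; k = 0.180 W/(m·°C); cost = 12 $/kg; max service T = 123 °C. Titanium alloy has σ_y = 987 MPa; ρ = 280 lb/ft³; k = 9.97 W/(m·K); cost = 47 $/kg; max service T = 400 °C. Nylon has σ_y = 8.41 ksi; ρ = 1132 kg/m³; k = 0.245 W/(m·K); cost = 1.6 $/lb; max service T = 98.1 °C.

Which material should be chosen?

alumina ceramic

Screen on constraints: k ≥ 0.212 W/(m·K); cost ≤ 38 $/kg; max service T ≥ 346 °C. Survivors: alumina ceramic, borosilicate glass.
After converting to SI:
  alumina ceramic: σ_y = 316.0 MPa, ρ = 3850 kg/m³
  borosilicate glass: σ_y = 38.90 MPa, ρ = 2288 kg/m³
  alumina ceramic: M = 12.1×10⁻³
  borosilicate glass: M = 5.02×10⁻³
Highest index: alumina ceramic.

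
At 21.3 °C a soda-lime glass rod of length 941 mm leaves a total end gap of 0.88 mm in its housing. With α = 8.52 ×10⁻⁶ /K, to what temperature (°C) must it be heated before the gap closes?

131 °C

α·L₀·ΔT = 0.88 mm ⇒ ΔT = 0.88 / (8.52×10⁻⁶ × 941.0) = 109.8 K.
T = 21.3 + 109.8 = 131.1 °C.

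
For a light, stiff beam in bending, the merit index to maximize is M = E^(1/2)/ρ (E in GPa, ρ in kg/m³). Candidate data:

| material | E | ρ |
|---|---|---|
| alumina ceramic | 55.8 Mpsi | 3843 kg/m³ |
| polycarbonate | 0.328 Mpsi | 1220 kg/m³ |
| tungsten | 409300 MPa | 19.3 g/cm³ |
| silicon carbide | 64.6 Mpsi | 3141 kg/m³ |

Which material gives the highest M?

silicon carbide

Normalizing units and computing the index:
  alumina ceramic: E = 384.7 GPa, ρ = 3843 kg/m³
  polycarbonate: E = 2.261 GPa, ρ = 1220 kg/m³
  tungsten: E = 409.3 GPa, ρ = 19300 kg/m³
  silicon carbide: E = 445.4 GPa, ρ = 3141 kg/m³
  silicon carbide: M = 6.72×10⁻³
  alumina ceramic: M = 5.10×10⁻³
  polycarbonate: M = 1.23×10⁻³
  tungsten: M = 1.05×10⁻³
Silicon carbide ranks first.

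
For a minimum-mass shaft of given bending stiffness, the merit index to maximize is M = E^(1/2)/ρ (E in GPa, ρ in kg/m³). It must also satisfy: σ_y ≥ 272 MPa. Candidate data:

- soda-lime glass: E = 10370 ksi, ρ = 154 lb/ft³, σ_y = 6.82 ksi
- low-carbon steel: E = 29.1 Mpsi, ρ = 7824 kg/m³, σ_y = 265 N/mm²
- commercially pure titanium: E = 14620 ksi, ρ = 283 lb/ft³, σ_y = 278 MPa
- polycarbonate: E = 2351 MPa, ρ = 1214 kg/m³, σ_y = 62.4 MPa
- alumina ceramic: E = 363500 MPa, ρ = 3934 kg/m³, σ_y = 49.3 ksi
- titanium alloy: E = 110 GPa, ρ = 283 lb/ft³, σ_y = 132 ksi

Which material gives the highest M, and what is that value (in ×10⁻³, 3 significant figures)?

alumina ceramic, M = 4.85×10⁻³

Screen on constraints: σ_y ≥ 272 MPa. Survivors: commercially pure titanium, alumina ceramic, titanium alloy.
In SI units:
  commercially pure titanium: E = 100.8 GPa, ρ = 4533 kg/m³
  alumina ceramic: E = 363.5 GPa, ρ = 3934 kg/m³
  titanium alloy: E = 110.0 GPa, ρ = 4533 kg/m³
  alumina ceramic: M = 4.85×10⁻³
  titanium alloy: M = 2.31×10⁻³
  commercially pure titanium: M = 2.21×10⁻³
Alumina ceramic ranks first.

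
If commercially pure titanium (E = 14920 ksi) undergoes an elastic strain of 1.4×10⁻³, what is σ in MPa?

E = 14920 ksi = 102.9 GPa.
σ = E·ε = 102900 MPa × 1.4×10⁻³ = 144 MPa.

144 MPa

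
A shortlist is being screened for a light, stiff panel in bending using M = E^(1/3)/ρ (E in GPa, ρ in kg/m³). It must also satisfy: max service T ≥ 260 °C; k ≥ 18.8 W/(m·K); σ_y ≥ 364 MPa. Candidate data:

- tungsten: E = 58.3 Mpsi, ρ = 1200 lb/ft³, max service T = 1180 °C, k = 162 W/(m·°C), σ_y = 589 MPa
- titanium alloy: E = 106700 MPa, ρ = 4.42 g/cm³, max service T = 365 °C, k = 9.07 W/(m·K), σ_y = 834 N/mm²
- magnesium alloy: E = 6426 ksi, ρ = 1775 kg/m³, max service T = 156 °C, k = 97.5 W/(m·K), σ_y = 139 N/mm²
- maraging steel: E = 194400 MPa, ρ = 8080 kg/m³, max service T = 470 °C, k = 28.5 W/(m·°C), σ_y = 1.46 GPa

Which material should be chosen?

Screen on constraints: max service T ≥ 260 °C; k ≥ 18.8 W/(m·K); σ_y ≥ 364 MPa. Survivors: tungsten, maraging steel.
In SI units:
  tungsten: E = 402.0 GPa, ρ = 19220 kg/m³
  maraging steel: E = 194.4 GPa, ρ = 8080 kg/m³
  maraging steel: M = 0.717×10⁻³
  tungsten: M = 0.384×10⁻³
Highest index: maraging steel.

maraging steel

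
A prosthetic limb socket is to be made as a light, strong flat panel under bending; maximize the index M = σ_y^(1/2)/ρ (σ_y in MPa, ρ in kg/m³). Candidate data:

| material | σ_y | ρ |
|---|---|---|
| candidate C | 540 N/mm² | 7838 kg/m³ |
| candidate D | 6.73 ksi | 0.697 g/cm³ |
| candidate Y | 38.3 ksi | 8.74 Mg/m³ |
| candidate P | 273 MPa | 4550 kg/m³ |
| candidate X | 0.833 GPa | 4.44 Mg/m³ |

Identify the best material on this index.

Normalizing units and computing the index:
  candidate C: σ_y = 540.0 MPa, ρ = 7838 kg/m³
  candidate D: σ_y = 46.40 MPa, ρ = 697.0 kg/m³
  candidate Y: σ_y = 264.1 MPa, ρ = 8740 kg/m³
  candidate P: σ_y = 273.0 MPa, ρ = 4550 kg/m³
  candidate X: σ_y = 833.0 MPa, ρ = 4440 kg/m³
  candidate D: M = 9.77×10⁻³
  candidate X: M = 6.50×10⁻³
  candidate P: M = 3.63×10⁻³
  candidate C: M = 2.96×10⁻³
  candidate Y: M = 1.86×10⁻³
The maximum is for candidate D.

candidate D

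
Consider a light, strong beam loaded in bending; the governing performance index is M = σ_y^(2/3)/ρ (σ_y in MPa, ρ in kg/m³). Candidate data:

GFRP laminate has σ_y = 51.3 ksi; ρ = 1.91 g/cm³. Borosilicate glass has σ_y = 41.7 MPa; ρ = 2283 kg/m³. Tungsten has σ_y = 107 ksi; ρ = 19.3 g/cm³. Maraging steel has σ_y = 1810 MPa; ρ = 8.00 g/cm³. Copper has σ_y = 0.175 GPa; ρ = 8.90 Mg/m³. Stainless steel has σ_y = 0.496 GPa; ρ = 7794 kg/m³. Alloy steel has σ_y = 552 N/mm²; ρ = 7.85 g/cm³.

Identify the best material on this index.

After converting to SI:
  GFRP laminate: σ_y = 353.7 MPa, ρ = 1910 kg/m³
  borosilicate glass: σ_y = 41.70 MPa, ρ = 2283 kg/m³
  tungsten: σ_y = 737.7 MPa, ρ = 19300 kg/m³
  maraging steel: σ_y = 1810 MPa, ρ = 8000 kg/m³
  copper: σ_y = 175.0 MPa, ρ = 8900 kg/m³
  stainless steel: σ_y = 496.0 MPa, ρ = 7794 kg/m³
  alloy steel: σ_y = 552.0 MPa, ρ = 7850 kg/m³
  GFRP laminate: M = 26.2×10⁻³
  maraging steel: M = 18.6×10⁻³
  alloy steel: M = 8.57×10⁻³
  stainless steel: M = 8.04×10⁻³
  borosilicate glass: M = 5.27×10⁻³
  tungsten: M = 4.23×10⁻³
  copper: M = 3.52×10⁻³
GFRP laminate ranks first.

GFRP laminate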